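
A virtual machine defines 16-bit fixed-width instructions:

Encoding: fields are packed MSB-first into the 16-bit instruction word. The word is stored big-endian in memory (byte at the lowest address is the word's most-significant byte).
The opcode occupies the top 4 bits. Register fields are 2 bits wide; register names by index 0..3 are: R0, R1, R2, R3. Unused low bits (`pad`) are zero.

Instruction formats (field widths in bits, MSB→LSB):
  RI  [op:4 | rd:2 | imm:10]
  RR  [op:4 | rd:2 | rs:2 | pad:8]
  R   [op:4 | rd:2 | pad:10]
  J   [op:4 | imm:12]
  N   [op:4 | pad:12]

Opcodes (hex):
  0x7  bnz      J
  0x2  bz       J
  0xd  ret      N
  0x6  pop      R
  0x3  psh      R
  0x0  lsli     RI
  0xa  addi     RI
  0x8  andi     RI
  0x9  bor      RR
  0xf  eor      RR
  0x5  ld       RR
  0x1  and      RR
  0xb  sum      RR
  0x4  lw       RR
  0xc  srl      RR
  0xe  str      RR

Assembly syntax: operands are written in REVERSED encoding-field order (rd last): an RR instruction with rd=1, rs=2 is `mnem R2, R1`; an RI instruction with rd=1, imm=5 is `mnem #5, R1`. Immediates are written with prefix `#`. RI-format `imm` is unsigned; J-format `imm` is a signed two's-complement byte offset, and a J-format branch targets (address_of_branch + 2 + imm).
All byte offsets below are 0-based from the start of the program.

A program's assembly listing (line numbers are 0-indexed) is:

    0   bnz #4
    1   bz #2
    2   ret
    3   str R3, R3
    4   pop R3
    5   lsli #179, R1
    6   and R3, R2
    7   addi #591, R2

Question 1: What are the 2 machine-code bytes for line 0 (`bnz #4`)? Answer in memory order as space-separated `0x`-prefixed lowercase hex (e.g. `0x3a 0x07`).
0. bnz fields op=0x7:4|imm=4:12 → word 7004h → 70 04

0x70 0x04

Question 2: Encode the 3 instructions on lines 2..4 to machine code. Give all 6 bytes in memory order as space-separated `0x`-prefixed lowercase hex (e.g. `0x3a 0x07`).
line 2 (ret): pack op=0xd:4|pad=0:12 = 0xd000; big→ d0 00
line 3 (str): pack op=0xe:4|rd=3:2|rs=3:2|pad=0:8 = 0xef00; big→ ef 00
line 4 (pop): pack op=0x6:4|rd=3:2|pad=0:10 = 0x6c00; big→ 6c 00

0xd0 0x00 0xef 0x00 0x6c 0x00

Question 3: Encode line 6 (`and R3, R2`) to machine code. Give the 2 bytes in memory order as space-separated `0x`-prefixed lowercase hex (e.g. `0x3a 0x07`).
0x1b 0x00

L6: and op=0x1:4|rd=2:2|rs=3:2|pad=0:8 ⇒ 0x1b00 ⇒ big 1b 00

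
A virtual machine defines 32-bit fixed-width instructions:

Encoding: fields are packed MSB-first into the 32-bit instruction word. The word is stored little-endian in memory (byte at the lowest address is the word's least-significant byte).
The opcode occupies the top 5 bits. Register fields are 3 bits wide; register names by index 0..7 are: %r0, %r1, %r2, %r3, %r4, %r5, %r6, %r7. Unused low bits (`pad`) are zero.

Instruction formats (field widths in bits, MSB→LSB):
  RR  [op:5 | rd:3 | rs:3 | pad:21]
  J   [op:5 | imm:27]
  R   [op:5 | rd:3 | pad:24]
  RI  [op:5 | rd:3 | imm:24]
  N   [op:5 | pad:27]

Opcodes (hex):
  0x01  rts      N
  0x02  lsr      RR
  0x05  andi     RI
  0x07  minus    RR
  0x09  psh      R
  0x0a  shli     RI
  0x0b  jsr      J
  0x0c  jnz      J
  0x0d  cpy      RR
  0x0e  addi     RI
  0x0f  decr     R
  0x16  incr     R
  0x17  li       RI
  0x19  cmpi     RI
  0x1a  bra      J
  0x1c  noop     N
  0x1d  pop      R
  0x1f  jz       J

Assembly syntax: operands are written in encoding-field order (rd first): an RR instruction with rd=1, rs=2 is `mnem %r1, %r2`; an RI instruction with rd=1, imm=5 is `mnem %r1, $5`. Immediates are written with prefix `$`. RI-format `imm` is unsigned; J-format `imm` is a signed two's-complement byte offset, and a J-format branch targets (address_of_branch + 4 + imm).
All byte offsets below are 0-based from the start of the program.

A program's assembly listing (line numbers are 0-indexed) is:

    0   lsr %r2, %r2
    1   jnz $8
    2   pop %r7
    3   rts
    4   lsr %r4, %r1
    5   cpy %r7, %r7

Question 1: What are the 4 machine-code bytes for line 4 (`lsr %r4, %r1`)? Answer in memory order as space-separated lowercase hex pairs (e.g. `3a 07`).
00 00 20 14

4. lsr fields op=0x2:5|rd=4:3|rs=1:3|pad=0:21 → word 14200000h → 00 00 20 14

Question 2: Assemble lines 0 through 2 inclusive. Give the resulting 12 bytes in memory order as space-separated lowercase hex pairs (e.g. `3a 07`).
00 00 40 12 08 00 00 60 00 00 00 ef

line 0 (lsr): pack op=0x2:5|rd=2:3|rs=2:3|pad=0:21 = 0x12400000; little→ 00 00 40 12
line 1 (jnz): pack op=0xc:5|imm=8:27 = 0x60000008; little→ 08 00 00 60
line 2 (pop): pack op=0x1d:5|rd=7:3|pad=0:24 = 0xef000000; little→ 00 00 00 ef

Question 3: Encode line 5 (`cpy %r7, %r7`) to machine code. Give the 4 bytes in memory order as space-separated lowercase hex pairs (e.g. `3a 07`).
5. cpy fields op=0xd:5|rd=7:3|rs=7:3|pad=0:21 → word 6fe00000h → 00 00 e0 6f

00 00 e0 6f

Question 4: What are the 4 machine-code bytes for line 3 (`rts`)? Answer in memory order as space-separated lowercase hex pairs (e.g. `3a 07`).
00 00 00 08

L3: rts op=0x1:5|pad=0:27 ⇒ 0x08000000 ⇒ little 00 00 00 08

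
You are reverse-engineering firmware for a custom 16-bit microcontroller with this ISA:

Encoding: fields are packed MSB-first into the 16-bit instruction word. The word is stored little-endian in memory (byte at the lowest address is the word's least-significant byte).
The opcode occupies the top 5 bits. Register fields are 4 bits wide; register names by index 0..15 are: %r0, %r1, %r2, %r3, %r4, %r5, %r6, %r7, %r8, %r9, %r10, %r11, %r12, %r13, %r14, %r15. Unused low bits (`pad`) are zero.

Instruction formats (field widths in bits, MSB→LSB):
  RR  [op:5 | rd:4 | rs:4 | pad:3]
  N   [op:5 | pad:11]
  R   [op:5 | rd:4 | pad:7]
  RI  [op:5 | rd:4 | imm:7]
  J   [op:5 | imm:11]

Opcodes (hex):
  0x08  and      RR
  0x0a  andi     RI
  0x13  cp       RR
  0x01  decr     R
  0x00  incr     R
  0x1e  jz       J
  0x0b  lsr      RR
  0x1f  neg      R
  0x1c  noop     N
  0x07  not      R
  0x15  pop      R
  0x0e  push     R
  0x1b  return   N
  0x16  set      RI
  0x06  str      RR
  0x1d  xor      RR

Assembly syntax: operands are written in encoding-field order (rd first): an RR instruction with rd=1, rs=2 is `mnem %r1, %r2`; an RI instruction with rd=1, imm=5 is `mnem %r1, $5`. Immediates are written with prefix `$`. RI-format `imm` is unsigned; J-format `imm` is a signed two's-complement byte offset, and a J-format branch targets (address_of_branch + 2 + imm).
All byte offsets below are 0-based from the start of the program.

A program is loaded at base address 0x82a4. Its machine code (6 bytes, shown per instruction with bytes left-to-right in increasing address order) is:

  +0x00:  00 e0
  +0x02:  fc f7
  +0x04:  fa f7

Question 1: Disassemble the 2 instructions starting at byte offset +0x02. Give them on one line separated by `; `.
off 0x02: read fc f7 as little → 0xf7fc
  opcode bits[15:11]=0x1e: jz/J
  imm: (w>>0)&0x7ff=0x7fc (s11→-4) → $-4
off 0x04: read fa f7 as little → 0xf7fa
  opcode bits[15:11]=0x1e: jz/J
  imm: (w>>0)&0x7ff=0x7fa (s11→-6) → $-6

jz $-4; jz $-6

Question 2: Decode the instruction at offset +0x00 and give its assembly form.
off 0x00: read 00 e0 as little → 0xe000
  op=0xe000>>11=0x1c ⇒ noop (N)

noop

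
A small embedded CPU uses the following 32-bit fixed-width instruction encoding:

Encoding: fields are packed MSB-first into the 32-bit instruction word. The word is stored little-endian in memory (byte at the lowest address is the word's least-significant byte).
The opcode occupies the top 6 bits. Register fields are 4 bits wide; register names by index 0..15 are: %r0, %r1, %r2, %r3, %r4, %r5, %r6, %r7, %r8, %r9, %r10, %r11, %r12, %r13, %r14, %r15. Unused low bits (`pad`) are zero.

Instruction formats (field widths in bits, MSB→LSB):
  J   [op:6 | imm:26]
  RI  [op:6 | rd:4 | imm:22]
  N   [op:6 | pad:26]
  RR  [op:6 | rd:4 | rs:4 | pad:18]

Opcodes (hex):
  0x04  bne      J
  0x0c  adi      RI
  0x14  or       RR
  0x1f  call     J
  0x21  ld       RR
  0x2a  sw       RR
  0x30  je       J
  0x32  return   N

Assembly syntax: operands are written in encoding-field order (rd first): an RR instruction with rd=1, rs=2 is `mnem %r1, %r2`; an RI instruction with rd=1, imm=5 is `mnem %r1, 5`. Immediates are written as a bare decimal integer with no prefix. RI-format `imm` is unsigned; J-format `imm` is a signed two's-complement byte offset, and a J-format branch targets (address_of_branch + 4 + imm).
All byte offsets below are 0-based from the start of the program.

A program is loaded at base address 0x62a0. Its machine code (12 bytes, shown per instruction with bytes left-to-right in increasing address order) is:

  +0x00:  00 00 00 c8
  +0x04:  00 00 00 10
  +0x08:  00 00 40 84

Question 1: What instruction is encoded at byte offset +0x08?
@+08  little-endian(00 00 40 84) = 0x84400000
  top 6b → 0x21 → ld [RR]
  rd: (w>>22)&0xf=0x1 → %r1
  rs: (w>>18)&0xf=0x0 → %r0

ld %r1, %r0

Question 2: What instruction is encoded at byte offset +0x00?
@+00  little-endian(00 00 00 c8) = 0xc8000000
  op=0xc8000000>>26=0x32 ⇒ return (N)

return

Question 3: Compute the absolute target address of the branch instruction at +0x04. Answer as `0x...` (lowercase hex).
0x62a8

off 0x04: read 00 00 00 10 as little → 0x10000000
  top 6b → 0x4 → bne [J]
  imm@[25:0]=0x0 ⇒ 0
  target = base 0x62a0 + off 0x04 + 4 + imm 0 = 0x62a8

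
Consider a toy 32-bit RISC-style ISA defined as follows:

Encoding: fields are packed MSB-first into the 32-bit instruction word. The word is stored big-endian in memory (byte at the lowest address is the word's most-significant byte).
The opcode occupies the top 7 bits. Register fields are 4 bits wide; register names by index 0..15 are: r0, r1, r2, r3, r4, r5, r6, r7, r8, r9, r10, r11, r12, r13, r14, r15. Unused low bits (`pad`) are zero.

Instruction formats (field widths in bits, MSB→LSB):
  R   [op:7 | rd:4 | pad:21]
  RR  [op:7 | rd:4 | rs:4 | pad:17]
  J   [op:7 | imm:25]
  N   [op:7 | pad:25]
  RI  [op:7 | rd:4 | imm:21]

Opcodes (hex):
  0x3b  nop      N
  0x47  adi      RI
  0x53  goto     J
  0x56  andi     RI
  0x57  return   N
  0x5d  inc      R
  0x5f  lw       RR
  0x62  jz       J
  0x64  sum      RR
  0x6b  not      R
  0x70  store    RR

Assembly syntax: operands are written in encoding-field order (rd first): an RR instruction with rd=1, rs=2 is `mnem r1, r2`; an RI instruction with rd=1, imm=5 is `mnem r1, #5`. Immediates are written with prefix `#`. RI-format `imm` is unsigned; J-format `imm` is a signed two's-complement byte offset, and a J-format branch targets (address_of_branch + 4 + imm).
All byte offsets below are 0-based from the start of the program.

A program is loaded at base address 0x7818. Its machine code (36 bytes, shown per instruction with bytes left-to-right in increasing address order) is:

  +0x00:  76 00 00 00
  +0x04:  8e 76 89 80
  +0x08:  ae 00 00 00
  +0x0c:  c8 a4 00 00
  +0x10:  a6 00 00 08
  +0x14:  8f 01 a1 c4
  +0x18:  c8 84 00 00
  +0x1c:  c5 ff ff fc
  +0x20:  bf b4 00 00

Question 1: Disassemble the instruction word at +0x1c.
@+1c  big-endian(c5 ff ff fc) = 0xc5fffffc
  top 7b → 0x62 → jz [J]
  imm: (w>>0)&0x1ffffff=0x1fffffc (s25→-4) → #-4

jz #-4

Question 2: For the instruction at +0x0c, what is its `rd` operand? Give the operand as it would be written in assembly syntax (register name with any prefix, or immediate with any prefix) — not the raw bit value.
r5

@+0c  big-endian(c8 a4 00 00) = 0xc8a40000
  top 7b → 0x64 → sum [RR]
  rd: (w>>21)&0xf=0x5 → r5
  rs: (w>>17)&0xf=0x2 → r2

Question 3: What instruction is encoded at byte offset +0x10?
@+10  big-endian(a6 00 00 08) = 0xa6000008
  op=0xa6000008>>25=0x53 ⇒ goto (J)
  [24:0] imm=8 = #8

goto #8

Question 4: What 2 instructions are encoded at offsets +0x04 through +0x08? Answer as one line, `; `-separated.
@+04  big-endian(8e 76 89 80) = 0x8e768980
  op=0x8e768980>>25=0x47 ⇒ adi (RI)
  rd@[24:21]=0x3 ⇒ r3
  imm@[20:0]=0x168980 ⇒ #1476992
@+08  big-endian(ae 00 00 00) = 0xae000000
  op=0xae000000>>25=0x57 ⇒ return (N)

adi r3, #1476992; return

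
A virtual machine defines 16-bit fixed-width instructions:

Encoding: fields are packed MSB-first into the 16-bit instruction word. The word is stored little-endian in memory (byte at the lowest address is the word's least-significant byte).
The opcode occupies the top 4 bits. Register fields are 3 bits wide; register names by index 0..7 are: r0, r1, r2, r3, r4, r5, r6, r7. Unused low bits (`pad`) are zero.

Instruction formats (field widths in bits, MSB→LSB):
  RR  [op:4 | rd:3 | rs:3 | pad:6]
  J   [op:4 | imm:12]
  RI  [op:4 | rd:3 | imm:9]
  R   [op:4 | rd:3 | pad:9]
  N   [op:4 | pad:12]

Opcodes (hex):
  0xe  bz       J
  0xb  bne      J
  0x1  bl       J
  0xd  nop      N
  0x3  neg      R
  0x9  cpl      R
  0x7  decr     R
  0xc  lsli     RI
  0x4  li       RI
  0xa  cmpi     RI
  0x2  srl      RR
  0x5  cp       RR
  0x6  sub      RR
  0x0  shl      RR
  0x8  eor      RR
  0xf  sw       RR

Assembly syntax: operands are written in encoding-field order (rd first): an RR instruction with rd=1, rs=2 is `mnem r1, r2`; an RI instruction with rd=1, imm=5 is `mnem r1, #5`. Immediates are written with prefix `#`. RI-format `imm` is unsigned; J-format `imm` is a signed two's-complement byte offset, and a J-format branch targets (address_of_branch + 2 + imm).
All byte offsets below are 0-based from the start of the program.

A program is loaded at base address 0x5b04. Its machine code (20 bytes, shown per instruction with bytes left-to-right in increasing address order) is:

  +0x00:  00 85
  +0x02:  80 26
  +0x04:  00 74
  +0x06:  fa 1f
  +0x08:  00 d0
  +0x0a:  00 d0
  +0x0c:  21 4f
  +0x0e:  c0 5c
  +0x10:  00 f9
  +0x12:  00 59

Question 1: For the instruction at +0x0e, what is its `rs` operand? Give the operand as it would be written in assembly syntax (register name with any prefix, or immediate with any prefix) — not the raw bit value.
r3

off 0x0e: read c0 5c as little → 0x5cc0
  opcode bits[15:12]=0x5: cp/RR
  rd: (w>>9)&0x7=0x6 → r6
  rs: (w>>6)&0x7=0x3 → r3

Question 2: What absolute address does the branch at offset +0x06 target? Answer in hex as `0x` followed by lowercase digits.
[06] fa 1f → 0x1ffa
  opcode bits[15:12]=0x1: bl/J
  imm: (w>>0)&0xfff=0xffa (s12→-6) → #-6
  target = base 0x5b04 + off 0x06 + 2 + imm -6 = 0x5b06

0x5b06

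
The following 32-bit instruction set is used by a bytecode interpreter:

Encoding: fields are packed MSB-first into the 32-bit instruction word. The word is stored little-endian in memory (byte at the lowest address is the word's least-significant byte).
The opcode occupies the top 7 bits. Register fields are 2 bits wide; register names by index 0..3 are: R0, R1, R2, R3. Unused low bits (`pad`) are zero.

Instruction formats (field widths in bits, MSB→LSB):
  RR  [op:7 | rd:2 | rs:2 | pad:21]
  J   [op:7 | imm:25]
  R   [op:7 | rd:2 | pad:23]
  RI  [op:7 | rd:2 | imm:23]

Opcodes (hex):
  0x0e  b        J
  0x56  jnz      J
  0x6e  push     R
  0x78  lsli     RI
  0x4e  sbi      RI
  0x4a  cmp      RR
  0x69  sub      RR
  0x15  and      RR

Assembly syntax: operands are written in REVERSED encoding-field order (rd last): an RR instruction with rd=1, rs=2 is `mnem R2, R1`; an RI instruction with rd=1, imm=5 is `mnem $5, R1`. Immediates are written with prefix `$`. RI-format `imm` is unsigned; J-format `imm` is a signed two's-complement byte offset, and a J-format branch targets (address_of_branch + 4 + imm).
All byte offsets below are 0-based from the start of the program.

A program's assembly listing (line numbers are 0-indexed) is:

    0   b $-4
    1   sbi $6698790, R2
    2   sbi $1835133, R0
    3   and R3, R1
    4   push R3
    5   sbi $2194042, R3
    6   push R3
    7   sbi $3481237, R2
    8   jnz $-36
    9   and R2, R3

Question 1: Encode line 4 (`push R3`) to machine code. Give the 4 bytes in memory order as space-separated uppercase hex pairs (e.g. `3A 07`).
00 00 80 DD

L4: push op=0x6e:7|rd=3:2|pad=0:23 ⇒ 0xdd800000 ⇒ little 00 00 80 dd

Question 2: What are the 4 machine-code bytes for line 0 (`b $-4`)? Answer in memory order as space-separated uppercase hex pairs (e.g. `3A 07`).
FC FF FF 1D

0. b fields op=0xe:7|imm=-4:25 → word 1dfffffch → fc ff ff 1d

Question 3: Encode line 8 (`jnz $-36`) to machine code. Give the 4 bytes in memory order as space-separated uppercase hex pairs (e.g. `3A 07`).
line 8 (jnz): pack op=0x56:7|imm=-36:25 = 0xadffffdc; little→ dc ff ff ad

DC FF FF AD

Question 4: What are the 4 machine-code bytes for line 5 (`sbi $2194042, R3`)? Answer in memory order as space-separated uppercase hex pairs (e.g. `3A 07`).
7A 7A A1 9D

line 5 (sbi): pack op=0x4e:7|rd=3:2|imm=2194042:23 = 0x9da17a7a; little→ 7a 7a a1 9d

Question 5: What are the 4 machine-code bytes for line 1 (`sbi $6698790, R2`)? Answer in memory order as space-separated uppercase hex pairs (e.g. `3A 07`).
1. sbi fields op=0x4e:7|rd=2:2|imm=6698790:23 → word 9d663726h → 26 37 66 9d

26 37 66 9D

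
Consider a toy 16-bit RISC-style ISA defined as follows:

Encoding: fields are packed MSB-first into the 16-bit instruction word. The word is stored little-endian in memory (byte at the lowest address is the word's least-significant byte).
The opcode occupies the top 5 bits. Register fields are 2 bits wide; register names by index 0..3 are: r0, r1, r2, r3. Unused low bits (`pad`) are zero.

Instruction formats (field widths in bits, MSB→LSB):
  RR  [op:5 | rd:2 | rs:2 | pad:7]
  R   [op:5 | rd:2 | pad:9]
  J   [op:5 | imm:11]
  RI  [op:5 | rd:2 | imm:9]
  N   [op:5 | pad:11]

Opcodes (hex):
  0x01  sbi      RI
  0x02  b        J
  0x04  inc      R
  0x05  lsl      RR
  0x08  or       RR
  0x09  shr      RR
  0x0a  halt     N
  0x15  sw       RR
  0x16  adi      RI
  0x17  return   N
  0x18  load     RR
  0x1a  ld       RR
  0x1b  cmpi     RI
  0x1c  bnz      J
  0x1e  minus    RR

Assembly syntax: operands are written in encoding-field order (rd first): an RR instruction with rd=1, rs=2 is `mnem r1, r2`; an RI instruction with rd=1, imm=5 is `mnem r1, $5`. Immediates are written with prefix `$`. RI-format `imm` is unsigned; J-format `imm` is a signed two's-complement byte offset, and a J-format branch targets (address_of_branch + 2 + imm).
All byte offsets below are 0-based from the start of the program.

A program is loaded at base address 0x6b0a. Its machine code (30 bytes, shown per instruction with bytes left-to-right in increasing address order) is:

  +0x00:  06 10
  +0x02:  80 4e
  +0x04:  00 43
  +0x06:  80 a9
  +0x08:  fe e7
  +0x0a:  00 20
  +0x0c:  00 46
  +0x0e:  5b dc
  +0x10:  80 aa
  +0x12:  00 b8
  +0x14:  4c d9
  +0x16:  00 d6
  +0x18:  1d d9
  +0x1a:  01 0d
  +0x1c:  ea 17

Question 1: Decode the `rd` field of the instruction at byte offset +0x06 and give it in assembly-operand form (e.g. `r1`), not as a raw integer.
[06] 80 a9 → 0xa980
  op=0xa980>>11=0x15 ⇒ sw (RR)
  [10:9] rd=0 = r0
  [8:7] rs=3 = r3

r0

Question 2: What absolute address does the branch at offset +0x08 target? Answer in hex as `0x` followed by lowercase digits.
+0x08: fe e7 ⇒ word 0xe7fe (little)
  top 5b → 0x1c → bnz [J]
  imm: (w>>0)&0x7ff=0x7fe (s11→-2) → $-2
  target = base 0x6b0a + off 0x08 + 2 + imm -2 = 0x6b12

0x6b12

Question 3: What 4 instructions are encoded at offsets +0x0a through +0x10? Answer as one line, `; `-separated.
@+0a  little-endian(00 20) = 0x2000
  op=0x2000>>11=0x4 ⇒ inc (R)
  rd@[10:9]=0x0 ⇒ r0
@+0c  little-endian(00 46) = 0x4600
  op=0x4600>>11=0x8 ⇒ or (RR)
  rd@[10:9]=0x3 ⇒ r3
  rs@[8:7]=0x0 ⇒ r0
@+0e  little-endian(5b dc) = 0xdc5b
  op=0xdc5b>>11=0x1b ⇒ cmpi (RI)
  rd@[10:9]=0x2 ⇒ r2
  imm@[8:0]=0x5b ⇒ $91
@+10  little-endian(80 aa) = 0xaa80
  op=0xaa80>>11=0x15 ⇒ sw (RR)
  rd@[10:9]=0x1 ⇒ r1
  rs@[8:7]=0x1 ⇒ r1

inc r0; or r3, r0; cmpi r2, $91; sw r1, r1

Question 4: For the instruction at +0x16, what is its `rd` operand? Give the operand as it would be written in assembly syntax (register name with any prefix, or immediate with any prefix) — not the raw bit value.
r3

off 0x16: read 00 d6 as little → 0xd600
  top 5b → 0x1a → ld [RR]
  rd@[10:9]=0x3 ⇒ r3
  rs@[8:7]=0x0 ⇒ r0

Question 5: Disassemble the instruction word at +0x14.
cmpi r0, $332

+0x14: 4c d9 ⇒ word 0xd94c (little)
  op=0xd94c>>11=0x1b ⇒ cmpi (RI)
  [10:9] rd=0 = r0
  [8:0] imm=332 = $332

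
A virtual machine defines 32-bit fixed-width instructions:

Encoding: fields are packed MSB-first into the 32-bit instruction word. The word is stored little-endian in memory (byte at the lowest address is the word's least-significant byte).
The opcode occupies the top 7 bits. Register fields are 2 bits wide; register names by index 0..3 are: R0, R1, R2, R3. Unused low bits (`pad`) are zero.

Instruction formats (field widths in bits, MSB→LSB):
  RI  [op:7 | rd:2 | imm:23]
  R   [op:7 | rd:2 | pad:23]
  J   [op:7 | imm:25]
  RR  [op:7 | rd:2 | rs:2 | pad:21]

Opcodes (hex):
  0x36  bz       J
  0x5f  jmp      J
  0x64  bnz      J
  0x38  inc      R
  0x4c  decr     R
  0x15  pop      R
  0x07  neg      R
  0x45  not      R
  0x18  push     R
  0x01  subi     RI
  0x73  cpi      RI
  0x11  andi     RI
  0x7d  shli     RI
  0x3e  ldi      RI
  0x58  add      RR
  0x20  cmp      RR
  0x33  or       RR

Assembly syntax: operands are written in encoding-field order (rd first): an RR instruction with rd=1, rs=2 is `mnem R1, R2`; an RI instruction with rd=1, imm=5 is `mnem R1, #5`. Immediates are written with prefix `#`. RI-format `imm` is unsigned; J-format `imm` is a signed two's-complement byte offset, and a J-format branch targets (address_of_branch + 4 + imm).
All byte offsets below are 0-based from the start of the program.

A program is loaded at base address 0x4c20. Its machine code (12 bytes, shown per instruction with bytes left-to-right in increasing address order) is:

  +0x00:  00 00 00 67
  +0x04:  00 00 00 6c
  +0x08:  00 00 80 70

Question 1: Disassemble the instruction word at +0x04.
[04] 00 00 00 6c → 0x6c000000
  opcode bits[31:25]=0x36: bz/J
  imm@[24:0]=0x0 ⇒ #0

bz #0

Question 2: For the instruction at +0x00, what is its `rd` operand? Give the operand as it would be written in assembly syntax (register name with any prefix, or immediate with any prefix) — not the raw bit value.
R2

@+00  little-endian(00 00 00 67) = 0x67000000
  top 7b → 0x33 → or [RR]
  rd@[24:23]=0x2 ⇒ R2
  rs@[22:21]=0x0 ⇒ R0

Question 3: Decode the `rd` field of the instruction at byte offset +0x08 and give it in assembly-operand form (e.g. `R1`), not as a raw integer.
+0x08: 00 00 80 70 ⇒ word 0x70800000 (little)
  opcode bits[31:25]=0x38: inc/R
  rd: (w>>23)&0x3=0x1 → R1

R1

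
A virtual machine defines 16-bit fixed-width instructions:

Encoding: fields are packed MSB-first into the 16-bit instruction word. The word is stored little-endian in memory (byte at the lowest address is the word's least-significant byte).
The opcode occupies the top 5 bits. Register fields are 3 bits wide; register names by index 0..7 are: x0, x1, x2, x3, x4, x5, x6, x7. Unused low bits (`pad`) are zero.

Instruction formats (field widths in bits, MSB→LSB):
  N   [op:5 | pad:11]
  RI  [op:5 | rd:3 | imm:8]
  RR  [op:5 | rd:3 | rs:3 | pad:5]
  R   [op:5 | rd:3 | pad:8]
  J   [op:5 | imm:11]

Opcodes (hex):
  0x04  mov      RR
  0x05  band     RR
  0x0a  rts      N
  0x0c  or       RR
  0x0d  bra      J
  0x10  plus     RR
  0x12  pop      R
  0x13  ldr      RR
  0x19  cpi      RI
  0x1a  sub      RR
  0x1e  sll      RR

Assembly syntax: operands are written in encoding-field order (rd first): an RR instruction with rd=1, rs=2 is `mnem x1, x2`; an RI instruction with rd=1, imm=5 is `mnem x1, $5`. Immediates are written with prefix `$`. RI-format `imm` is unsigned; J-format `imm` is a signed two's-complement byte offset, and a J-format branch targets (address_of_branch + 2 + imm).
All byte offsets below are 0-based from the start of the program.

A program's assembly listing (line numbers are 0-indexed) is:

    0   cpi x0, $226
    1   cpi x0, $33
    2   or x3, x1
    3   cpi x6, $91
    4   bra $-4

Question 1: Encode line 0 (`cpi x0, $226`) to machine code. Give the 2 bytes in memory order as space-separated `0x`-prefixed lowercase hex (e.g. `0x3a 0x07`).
0xe2 0xc8

line 0 (cpi): pack op=0x19:5|rd=0:3|imm=226:8 = 0xc8e2; little→ e2 c8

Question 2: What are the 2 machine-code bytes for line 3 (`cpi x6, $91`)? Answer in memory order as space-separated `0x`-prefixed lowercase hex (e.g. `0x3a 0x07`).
line 3 (cpi): pack op=0x19:5|rd=6:3|imm=91:8 = 0xce5b; little→ 5b ce

0x5b 0xce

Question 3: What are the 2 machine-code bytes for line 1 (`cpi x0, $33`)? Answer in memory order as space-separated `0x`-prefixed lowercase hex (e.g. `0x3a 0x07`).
line 1 (cpi): pack op=0x19:5|rd=0:3|imm=33:8 = 0xc821; little→ 21 c8

0x21 0xc8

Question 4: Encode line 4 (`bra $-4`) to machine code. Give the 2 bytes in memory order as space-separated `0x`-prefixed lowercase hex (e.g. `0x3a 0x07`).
L4: bra op=0xd:5|imm=-4:11 ⇒ 0x6ffc ⇒ little fc 6f

0xfc 0x6f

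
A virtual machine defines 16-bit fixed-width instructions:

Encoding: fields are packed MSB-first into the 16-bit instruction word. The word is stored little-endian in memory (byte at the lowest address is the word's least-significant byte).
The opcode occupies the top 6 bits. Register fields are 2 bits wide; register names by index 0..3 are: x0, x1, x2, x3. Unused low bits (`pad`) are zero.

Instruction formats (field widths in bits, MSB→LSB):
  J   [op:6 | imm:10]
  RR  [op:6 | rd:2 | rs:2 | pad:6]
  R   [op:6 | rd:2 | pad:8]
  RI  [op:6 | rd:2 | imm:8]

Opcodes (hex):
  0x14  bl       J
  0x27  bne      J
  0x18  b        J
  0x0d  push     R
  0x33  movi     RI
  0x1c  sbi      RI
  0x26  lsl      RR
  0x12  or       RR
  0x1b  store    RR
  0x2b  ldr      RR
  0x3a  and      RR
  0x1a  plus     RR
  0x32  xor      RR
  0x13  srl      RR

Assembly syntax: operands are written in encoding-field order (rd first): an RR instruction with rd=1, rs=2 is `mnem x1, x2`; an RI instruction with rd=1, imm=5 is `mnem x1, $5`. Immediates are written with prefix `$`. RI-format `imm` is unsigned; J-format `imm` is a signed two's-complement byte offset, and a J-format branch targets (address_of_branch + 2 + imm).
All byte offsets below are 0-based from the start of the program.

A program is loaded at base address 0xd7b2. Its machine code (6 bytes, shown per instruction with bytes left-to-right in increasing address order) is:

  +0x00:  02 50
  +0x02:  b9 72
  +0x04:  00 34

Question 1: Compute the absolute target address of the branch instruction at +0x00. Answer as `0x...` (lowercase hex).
+0x00: 02 50 ⇒ word 0x5002 (little)
  top 6b → 0x14 → bl [J]
  imm: (w>>0)&0x3ff=0x2 → $2
  target = base 0xd7b2 + off 0x00 + 2 + imm 2 = 0xd7b6

0xd7b6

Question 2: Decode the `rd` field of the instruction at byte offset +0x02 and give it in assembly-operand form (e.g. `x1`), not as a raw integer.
@+02  little-endian(b9 72) = 0x72b9
  op=0x72b9>>10=0x1c ⇒ sbi (RI)
  rd@[9:8]=0x2 ⇒ x2
  imm@[7:0]=0xb9 ⇒ $185

x2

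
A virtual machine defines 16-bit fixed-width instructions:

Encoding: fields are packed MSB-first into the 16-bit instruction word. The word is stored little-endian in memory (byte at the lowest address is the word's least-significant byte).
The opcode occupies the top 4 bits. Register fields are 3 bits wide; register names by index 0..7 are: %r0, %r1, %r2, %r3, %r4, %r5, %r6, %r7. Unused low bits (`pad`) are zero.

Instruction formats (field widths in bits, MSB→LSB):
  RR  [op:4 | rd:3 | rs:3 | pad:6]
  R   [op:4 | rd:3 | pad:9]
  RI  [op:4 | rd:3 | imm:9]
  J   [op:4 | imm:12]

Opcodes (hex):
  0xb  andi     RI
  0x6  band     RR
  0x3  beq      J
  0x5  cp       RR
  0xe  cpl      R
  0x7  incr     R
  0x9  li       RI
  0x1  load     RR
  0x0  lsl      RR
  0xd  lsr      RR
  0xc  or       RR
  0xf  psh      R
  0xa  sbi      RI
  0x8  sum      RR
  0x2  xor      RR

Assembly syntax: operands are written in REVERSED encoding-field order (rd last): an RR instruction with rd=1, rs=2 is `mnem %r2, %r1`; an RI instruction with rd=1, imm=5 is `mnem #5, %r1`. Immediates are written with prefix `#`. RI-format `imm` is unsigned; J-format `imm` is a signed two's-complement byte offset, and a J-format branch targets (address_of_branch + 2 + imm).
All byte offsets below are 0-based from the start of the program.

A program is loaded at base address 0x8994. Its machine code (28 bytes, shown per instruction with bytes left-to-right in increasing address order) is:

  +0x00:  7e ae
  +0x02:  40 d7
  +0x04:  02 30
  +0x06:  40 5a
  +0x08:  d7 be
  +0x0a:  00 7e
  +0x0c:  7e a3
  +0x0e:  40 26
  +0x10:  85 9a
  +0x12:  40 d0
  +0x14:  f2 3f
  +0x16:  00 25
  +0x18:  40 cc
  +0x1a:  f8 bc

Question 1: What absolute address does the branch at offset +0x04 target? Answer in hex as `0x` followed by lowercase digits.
0x899c

off 0x04: read 02 30 as little → 0x3002
  opcode bits[15:12]=0x3: beq/J
  imm@[11:0]=0x2 ⇒ #2
  target = base 0x8994 + off 0x04 + 2 + imm 2 = 0x899c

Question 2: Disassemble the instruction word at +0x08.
+0x08: d7 be ⇒ word 0xbed7 (little)
  op=0xbed7>>12=0xb ⇒ andi (RI)
  [11:9] rd=7 = %r7
  [8:0] imm=215 = #215

andi #215, %r7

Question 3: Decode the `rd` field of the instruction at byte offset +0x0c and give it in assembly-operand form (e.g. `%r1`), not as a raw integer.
%r1

@+0c  little-endian(7e a3) = 0xa37e
  top 4b → 0xa → sbi [RI]
  rd: (w>>9)&0x7=0x1 → %r1
  imm: (w>>0)&0x1ff=0x17e → #382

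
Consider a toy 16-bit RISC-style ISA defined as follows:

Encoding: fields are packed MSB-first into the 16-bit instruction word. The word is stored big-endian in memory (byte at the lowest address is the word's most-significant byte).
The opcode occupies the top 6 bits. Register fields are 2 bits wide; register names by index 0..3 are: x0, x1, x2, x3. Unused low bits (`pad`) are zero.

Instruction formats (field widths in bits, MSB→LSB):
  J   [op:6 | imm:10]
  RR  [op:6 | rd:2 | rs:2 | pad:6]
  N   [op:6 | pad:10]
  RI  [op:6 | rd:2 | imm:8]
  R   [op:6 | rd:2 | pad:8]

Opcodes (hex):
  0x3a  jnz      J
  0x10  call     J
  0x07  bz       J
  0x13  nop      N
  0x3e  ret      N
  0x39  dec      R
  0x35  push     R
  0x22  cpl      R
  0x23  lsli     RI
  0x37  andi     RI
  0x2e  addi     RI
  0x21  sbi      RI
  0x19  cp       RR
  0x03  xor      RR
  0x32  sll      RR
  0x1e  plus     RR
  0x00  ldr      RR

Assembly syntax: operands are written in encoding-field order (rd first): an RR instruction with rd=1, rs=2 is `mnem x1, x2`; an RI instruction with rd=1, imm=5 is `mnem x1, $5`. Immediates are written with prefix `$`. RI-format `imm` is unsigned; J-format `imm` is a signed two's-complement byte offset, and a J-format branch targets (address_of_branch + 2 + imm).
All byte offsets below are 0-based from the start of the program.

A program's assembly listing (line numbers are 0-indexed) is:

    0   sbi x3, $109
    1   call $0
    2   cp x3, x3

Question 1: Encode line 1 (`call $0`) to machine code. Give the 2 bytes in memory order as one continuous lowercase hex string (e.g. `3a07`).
4000

line 1 (call): pack op=0x10:6|imm=0:10 = 0x4000; big→ 40 00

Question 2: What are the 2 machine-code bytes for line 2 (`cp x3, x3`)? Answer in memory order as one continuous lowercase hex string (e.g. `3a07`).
L2: cp op=0x19:6|rd=3:2|rs=3:2|pad=0:6 ⇒ 0x67c0 ⇒ big 67 c0

67c0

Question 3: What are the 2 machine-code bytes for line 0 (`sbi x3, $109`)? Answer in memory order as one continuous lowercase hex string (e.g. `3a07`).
0. sbi fields op=0x21:6|rd=3:2|imm=109:8 → word 876dh → 87 6d

876d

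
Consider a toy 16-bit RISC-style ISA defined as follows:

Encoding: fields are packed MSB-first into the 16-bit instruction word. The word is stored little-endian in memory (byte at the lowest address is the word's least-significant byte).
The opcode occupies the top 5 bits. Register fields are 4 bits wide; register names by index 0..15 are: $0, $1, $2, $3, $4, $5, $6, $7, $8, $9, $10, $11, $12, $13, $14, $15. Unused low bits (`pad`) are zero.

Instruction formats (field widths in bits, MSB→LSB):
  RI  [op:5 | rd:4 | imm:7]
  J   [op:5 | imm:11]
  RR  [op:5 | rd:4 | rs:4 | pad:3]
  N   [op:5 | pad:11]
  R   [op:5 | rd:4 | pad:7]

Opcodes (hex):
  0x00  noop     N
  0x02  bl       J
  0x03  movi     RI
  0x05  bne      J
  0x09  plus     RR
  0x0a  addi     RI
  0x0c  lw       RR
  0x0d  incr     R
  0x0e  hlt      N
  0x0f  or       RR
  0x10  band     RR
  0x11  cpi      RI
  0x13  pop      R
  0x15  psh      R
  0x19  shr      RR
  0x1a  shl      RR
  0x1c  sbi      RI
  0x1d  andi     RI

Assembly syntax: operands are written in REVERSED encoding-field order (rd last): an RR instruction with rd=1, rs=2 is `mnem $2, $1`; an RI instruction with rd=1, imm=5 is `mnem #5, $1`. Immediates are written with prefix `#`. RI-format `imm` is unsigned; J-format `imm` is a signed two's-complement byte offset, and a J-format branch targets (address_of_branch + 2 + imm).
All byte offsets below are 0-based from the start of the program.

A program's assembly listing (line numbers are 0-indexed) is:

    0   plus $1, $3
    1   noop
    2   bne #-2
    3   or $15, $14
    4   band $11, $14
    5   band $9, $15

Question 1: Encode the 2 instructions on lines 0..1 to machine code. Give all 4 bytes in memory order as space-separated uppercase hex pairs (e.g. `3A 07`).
line 0 (plus): pack op=0x9:5|rd=3:4|rs=1:4|pad=0:3 = 0x4988; little→ 88 49
line 1 (noop): pack op=0x0:5|pad=0:11 = 0x0000; little→ 00 00

88 49 00 00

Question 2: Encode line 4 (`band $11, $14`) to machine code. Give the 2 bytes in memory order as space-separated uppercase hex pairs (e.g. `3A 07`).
line 4 (band): pack op=0x10:5|rd=14:4|rs=11:4|pad=0:3 = 0x8758; little→ 58 87

58 87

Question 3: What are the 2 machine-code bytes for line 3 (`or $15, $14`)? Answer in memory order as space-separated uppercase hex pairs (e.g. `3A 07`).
78 7F

L3: or op=0xf:5|rd=14:4|rs=15:4|pad=0:3 ⇒ 0x7f78 ⇒ little 78 7f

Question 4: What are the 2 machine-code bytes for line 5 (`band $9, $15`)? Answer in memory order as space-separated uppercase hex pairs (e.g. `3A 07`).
L5: band op=0x10:5|rd=15:4|rs=9:4|pad=0:3 ⇒ 0x87c8 ⇒ little c8 87

C8 87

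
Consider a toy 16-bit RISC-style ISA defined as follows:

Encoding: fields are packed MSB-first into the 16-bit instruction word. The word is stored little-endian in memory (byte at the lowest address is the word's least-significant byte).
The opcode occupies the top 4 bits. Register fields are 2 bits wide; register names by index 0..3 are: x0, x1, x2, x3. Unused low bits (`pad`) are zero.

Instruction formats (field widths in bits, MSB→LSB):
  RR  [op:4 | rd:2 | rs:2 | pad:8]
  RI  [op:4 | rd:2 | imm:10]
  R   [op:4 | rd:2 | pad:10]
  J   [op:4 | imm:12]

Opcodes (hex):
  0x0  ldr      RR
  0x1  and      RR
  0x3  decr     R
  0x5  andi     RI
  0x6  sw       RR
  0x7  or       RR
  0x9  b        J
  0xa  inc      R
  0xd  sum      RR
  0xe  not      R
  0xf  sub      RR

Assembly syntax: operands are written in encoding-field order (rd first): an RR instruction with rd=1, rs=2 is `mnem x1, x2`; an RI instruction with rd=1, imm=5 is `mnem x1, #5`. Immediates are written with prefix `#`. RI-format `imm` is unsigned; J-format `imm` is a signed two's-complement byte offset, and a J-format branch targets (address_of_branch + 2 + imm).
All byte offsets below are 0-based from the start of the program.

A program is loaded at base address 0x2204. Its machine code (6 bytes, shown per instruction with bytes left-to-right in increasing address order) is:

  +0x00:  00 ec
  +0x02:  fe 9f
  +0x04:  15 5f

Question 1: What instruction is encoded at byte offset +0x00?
off 0x00: read 00 ec as little → 0xec00
  opcode bits[15:12]=0xe: not/R
  rd: (w>>10)&0x3=0x3 → x3

not x3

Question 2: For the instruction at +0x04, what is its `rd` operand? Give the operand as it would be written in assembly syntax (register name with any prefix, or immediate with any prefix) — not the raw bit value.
x3

@+04  little-endian(15 5f) = 0x5f15
  op=0x5f15>>12=0x5 ⇒ andi (RI)
  rd: (w>>10)&0x3=0x3 → x3
  imm: (w>>0)&0x3ff=0x315 → #789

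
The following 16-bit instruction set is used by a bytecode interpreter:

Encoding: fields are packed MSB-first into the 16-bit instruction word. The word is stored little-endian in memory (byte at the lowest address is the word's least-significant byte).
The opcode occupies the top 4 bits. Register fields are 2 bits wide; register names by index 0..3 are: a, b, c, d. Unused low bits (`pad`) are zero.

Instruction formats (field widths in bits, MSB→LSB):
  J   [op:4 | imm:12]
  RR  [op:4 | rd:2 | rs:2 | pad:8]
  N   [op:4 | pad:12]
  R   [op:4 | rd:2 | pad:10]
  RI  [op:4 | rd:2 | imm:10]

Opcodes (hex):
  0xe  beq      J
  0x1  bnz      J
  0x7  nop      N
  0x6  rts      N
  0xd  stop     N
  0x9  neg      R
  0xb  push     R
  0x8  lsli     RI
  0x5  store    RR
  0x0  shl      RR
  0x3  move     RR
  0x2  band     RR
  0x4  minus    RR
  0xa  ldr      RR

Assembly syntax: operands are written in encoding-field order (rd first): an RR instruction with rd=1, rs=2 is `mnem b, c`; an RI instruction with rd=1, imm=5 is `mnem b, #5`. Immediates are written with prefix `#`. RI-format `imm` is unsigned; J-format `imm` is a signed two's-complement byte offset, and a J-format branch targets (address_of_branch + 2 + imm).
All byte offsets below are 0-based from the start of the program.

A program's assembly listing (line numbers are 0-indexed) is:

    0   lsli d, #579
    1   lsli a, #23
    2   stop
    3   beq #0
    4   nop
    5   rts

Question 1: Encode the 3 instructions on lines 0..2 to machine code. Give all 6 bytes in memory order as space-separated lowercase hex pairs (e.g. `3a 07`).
L0: lsli op=0x8:4|rd=3:2|imm=579:10 ⇒ 0x8e43 ⇒ little 43 8e
L1: lsli op=0x8:4|rd=0:2|imm=23:10 ⇒ 0x8017 ⇒ little 17 80
L2: stop op=0xd:4|pad=0:12 ⇒ 0xd000 ⇒ little 00 d0

43 8e 17 80 00 d0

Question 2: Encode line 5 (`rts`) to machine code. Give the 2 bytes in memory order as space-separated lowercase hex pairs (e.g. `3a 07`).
line 5 (rts): pack op=0x6:4|pad=0:12 = 0x6000; little→ 00 60

00 60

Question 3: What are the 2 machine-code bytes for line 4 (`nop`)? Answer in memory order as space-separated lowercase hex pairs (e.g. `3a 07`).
00 70

line 4 (nop): pack op=0x7:4|pad=0:12 = 0x7000; little→ 00 70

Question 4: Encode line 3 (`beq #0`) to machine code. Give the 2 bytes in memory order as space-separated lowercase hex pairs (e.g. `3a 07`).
line 3 (beq): pack op=0xe:4|imm=0:12 = 0xe000; little→ 00 e0

00 e0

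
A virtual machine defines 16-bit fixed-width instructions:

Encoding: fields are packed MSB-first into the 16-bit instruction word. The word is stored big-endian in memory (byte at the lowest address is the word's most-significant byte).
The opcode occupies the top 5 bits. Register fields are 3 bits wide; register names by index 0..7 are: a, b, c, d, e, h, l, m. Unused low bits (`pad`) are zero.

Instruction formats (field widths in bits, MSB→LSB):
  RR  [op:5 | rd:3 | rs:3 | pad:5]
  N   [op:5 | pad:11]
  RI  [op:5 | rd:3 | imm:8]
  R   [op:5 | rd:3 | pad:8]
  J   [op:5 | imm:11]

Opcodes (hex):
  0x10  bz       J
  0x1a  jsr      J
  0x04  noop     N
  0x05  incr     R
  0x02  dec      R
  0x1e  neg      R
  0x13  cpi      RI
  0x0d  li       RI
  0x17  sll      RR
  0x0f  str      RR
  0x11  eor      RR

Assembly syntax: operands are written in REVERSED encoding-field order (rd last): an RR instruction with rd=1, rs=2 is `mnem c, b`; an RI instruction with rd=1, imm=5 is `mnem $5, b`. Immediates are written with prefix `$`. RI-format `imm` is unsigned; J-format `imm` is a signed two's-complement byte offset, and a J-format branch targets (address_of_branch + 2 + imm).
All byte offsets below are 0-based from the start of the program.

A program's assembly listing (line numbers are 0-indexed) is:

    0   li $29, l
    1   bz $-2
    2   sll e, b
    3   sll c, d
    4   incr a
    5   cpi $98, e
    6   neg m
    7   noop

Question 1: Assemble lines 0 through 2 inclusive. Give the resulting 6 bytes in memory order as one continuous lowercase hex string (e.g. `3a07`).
6e1d87feb980

line 0 (li): pack op=0xd:5|rd=6:3|imm=29:8 = 0x6e1d; big→ 6e 1d
line 1 (bz): pack op=0x10:5|imm=-2:11 = 0x87fe; big→ 87 fe
line 2 (sll): pack op=0x17:5|rd=1:3|rs=4:3|pad=0:5 = 0xb980; big→ b9 80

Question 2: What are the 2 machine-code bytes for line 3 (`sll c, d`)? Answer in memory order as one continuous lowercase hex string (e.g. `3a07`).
bb40

line 3 (sll): pack op=0x17:5|rd=3:3|rs=2:3|pad=0:5 = 0xbb40; big→ bb 40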